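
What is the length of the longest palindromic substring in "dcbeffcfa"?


Input: "dcbeffcfa"
Checking substrings for palindromes:
  [5:8] "fcf" (len 3) => palindrome
  [4:6] "ff" (len 2) => palindrome
Longest palindromic substring: "fcf" with length 3

3


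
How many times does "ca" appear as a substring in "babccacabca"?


Searching for "ca" in "babccacabca"
Scanning each position:
  Position 0: "ba" => no
  Position 1: "ab" => no
  Position 2: "bc" => no
  Position 3: "cc" => no
  Position 4: "ca" => MATCH
  Position 5: "ac" => no
  Position 6: "ca" => MATCH
  Position 7: "ab" => no
  Position 8: "bc" => no
  Position 9: "ca" => MATCH
Total occurrences: 3

3


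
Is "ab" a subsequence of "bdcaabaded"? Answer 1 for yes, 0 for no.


Check if "ab" is a subsequence of "bdcaabaded"
Greedy scan:
  Position 0 ('b'): no match needed
  Position 1 ('d'): no match needed
  Position 2 ('c'): no match needed
  Position 3 ('a'): matches sub[0] = 'a'
  Position 4 ('a'): no match needed
  Position 5 ('b'): matches sub[1] = 'b'
  Position 6 ('a'): no match needed
  Position 7 ('d'): no match needed
  Position 8 ('e'): no match needed
  Position 9 ('d'): no match needed
All 2 characters matched => is a subsequence

1


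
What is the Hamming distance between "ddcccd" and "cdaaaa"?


Comparing "ddcccd" and "cdaaaa" position by position:
  Position 0: 'd' vs 'c' => differ
  Position 1: 'd' vs 'd' => same
  Position 2: 'c' vs 'a' => differ
  Position 3: 'c' vs 'a' => differ
  Position 4: 'c' vs 'a' => differ
  Position 5: 'd' vs 'a' => differ
Total differences (Hamming distance): 5

5


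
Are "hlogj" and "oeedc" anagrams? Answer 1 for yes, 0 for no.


Strings: "hlogj", "oeedc"
Sorted first:  ghjlo
Sorted second: cdeeo
Differ at position 0: 'g' vs 'c' => not anagrams

0


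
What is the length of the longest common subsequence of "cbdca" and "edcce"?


LCS of "cbdca" and "edcce"
DP table:
           e    d    c    c    e
      0    0    0    0    0    0
  c   0    0    0    1    1    1
  b   0    0    0    1    1    1
  d   0    0    1    1    1    1
  c   0    0    1    2    2    2
  a   0    0    1    2    2    2
LCS length = dp[5][5] = 2

2


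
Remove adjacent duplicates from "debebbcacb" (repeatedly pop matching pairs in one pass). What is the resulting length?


Input: debebbcacb
Stack-based adjacent duplicate removal:
  Read 'd': push. Stack: d
  Read 'e': push. Stack: de
  Read 'b': push. Stack: deb
  Read 'e': push. Stack: debe
  Read 'b': push. Stack: debeb
  Read 'b': matches stack top 'b' => pop. Stack: debe
  Read 'c': push. Stack: debec
  Read 'a': push. Stack: debeca
  Read 'c': push. Stack: debecac
  Read 'b': push. Stack: debecacb
Final stack: "debecacb" (length 8)

8


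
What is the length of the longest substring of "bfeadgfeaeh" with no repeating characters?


Input: "bfeadgfeaeh"
Sliding window (track last position of each char):
  Position 0 ('b'): window [0,0] length 1 -- new best
  Position 1 ('f'): window [0,1] length 2 -- new best
  Position 2 ('e'): window [0,2] length 3 -- new best
  Position 3 ('a'): window [0,3] length 4 -- new best
  Position 4 ('d'): window [0,4] length 5 -- new best
  Position 5 ('g'): window [0,5] length 6 -- new best
  Position 6 ('f'): repeat (last at 1), move window start to 2
  Position 6 ('f'): window [2,6] length 5
  Position 7 ('e'): repeat (last at 2), move window start to 3
  Position 7 ('e'): window [3,7] length 5
  Position 8 ('a'): repeat (last at 3), move window start to 4
  Position 8 ('a'): window [4,8] length 5
  Position 9 ('e'): repeat (last at 7), move window start to 8
  Position 9 ('e'): window [8,9] length 2
  Position 10 ('h'): window [8,10] length 3
Longest substring with no repeats: "bfeadg" with length 6

6


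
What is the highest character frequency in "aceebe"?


Input: aceebe
Character counts:
  'a': 1
  'b': 1
  'c': 1
  'e': 3
Maximum frequency: 3

3


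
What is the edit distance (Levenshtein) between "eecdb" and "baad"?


Computing edit distance: "eecdb" -> "baad"
DP table:
           b    a    a    d
      0    1    2    3    4
  e   1    1    2    3    4
  e   2    2    2    3    4
  c   3    3    3    3    4
  d   4    4    4    4    3
  b   5    4    5    5    4
Edit distance = dp[5][4] = 4

4


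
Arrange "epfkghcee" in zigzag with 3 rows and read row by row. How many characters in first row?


Zigzag "epfkghcee" into 3 rows:
Placing characters:
  'e' => row 0
  'p' => row 1
  'f' => row 2
  'k' => row 1
  'g' => row 0
  'h' => row 1
  'c' => row 2
  'e' => row 1
  'e' => row 0
Rows:
  Row 0: "ege"
  Row 1: "pkhe"
  Row 2: "fc"
First row length: 3

3


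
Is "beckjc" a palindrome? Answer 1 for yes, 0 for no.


Input: beckjc
Reversed: cjkceb
  Compare pos 0 ('b') with pos 5 ('c'): MISMATCH
  Compare pos 1 ('e') with pos 4 ('j'): MISMATCH
  Compare pos 2 ('c') with pos 3 ('k'): MISMATCH
Result: not a palindrome

0


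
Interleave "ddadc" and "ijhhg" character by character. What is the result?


Interleaving "ddadc" and "ijhhg":
  Position 0: 'd' from first, 'i' from second => "di"
  Position 1: 'd' from first, 'j' from second => "dj"
  Position 2: 'a' from first, 'h' from second => "ah"
  Position 3: 'd' from first, 'h' from second => "dh"
  Position 4: 'c' from first, 'g' from second => "cg"
Result: didjahdhcg

didjahdhcg


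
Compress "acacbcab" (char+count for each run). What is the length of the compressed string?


Input: acacbcab
Runs:
  'a' x 1 => "a1"
  'c' x 1 => "c1"
  'a' x 1 => "a1"
  'c' x 1 => "c1"
  'b' x 1 => "b1"
  'c' x 1 => "c1"
  'a' x 1 => "a1"
  'b' x 1 => "b1"
Compressed: "a1c1a1c1b1c1a1b1"
Compressed length: 16

16


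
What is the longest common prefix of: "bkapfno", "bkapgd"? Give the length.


Words: bkapfno, bkapgd
  Position 0: all 'b' => match
  Position 1: all 'k' => match
  Position 2: all 'a' => match
  Position 3: all 'p' => match
  Position 4: ('f', 'g') => mismatch, stop
LCP = "bkap" (length 4)

4


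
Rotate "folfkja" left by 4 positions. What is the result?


Input: "folfkja", rotate left by 4
First 4 characters: "folf"
Remaining characters: "kja"
Concatenate remaining + first: "kja" + "folf" = "kjafolf"

kjafolf


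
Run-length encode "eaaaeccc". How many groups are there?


Input: eaaaeccc
Scanning for consecutive runs:
  Group 1: 'e' x 1 (positions 0-0)
  Group 2: 'a' x 3 (positions 1-3)
  Group 3: 'e' x 1 (positions 4-4)
  Group 4: 'c' x 3 (positions 5-7)
Total groups: 4

4


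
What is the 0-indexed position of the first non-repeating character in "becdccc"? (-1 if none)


Input: becdccc
Character frequencies:
  'b': 1
  'c': 4
  'd': 1
  'e': 1
Scanning left to right for freq == 1:
  Position 0 ('b'): unique! => answer = 0

0


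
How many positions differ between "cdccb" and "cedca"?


Comparing "cdccb" and "cedca" position by position:
  Position 0: 'c' vs 'c' => same
  Position 1: 'd' vs 'e' => DIFFER
  Position 2: 'c' vs 'd' => DIFFER
  Position 3: 'c' vs 'c' => same
  Position 4: 'b' vs 'a' => DIFFER
Positions that differ: 3

3


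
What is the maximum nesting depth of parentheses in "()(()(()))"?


Input: "()(()(()))"
Tracking depth:
  Position 0 '(': depth becomes 1
  Position 1 ')': depth becomes 0
  Position 2 '(': depth becomes 1
  Position 3 '(': depth becomes 2
  Position 4 ')': depth becomes 1
  Position 5 '(': depth becomes 2
  Position 6 '(': depth becomes 3
  Position 7 ')': depth becomes 2
  Position 8 ')': depth becomes 1
  Position 9 ')': depth becomes 0
Maximum depth reached: 3

3


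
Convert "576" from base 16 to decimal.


Input: "576" in base 16
Positional expansion:
  Digit '5' (value 5) x 16^2 = 1280
  Digit '7' (value 7) x 16^1 = 112
  Digit '6' (value 6) x 16^0 = 6
Sum = 1398

1398


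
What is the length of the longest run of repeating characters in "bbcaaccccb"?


Input: "bbcaaccccb"
Scanning for longest run:
  Position 1 ('b'): continues run of 'b', length=2
  Position 2 ('c'): new char, reset run to 1
  Position 3 ('a'): new char, reset run to 1
  Position 4 ('a'): continues run of 'a', length=2
  Position 5 ('c'): new char, reset run to 1
  Position 6 ('c'): continues run of 'c', length=2
  Position 7 ('c'): continues run of 'c', length=3
  Position 8 ('c'): continues run of 'c', length=4
  Position 9 ('b'): new char, reset run to 1
Longest run: 'c' with length 4

4


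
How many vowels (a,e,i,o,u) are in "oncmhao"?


Input: oncmhao
Checking each character:
  'o' at position 0: vowel (running total: 1)
  'n' at position 1: consonant
  'c' at position 2: consonant
  'm' at position 3: consonant
  'h' at position 4: consonant
  'a' at position 5: vowel (running total: 2)
  'o' at position 6: vowel (running total: 3)
Total vowels: 3

3


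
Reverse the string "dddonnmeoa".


Input: dddonnmeoa
Reading characters right to left:
  Position 9: 'a'
  Position 8: 'o'
  Position 7: 'e'
  Position 6: 'm'
  Position 5: 'n'
  Position 4: 'n'
  Position 3: 'o'
  Position 2: 'd'
  Position 1: 'd'
  Position 0: 'd'
Reversed: aoemnnoddd

aoemnnoddd


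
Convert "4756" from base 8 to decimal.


Input: "4756" in base 8
Positional expansion:
  Digit '4' (value 4) x 8^3 = 2048
  Digit '7' (value 7) x 8^2 = 448
  Digit '5' (value 5) x 8^1 = 40
  Digit '6' (value 6) x 8^0 = 6
Sum = 2542

2542


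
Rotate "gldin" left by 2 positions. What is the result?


Input: "gldin", rotate left by 2
First 2 characters: "gl"
Remaining characters: "din"
Concatenate remaining + first: "din" + "gl" = "dingl"

dingl


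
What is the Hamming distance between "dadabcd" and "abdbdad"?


Comparing "dadabcd" and "abdbdad" position by position:
  Position 0: 'd' vs 'a' => differ
  Position 1: 'a' vs 'b' => differ
  Position 2: 'd' vs 'd' => same
  Position 3: 'a' vs 'b' => differ
  Position 4: 'b' vs 'd' => differ
  Position 5: 'c' vs 'a' => differ
  Position 6: 'd' vs 'd' => same
Total differences (Hamming distance): 5

5


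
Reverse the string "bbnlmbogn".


Input: bbnlmbogn
Reading characters right to left:
  Position 8: 'n'
  Position 7: 'g'
  Position 6: 'o'
  Position 5: 'b'
  Position 4: 'm'
  Position 3: 'l'
  Position 2: 'n'
  Position 1: 'b'
  Position 0: 'b'
Reversed: ngobmlnbb

ngobmlnbb


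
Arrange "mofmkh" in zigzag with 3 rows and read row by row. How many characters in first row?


Zigzag "mofmkh" into 3 rows:
Placing characters:
  'm' => row 0
  'o' => row 1
  'f' => row 2
  'm' => row 1
  'k' => row 0
  'h' => row 1
Rows:
  Row 0: "mk"
  Row 1: "omh"
  Row 2: "f"
First row length: 2

2


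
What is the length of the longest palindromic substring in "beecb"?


Input: "beecb"
Checking substrings for palindromes:
  [1:3] "ee" (len 2) => palindrome
Longest palindromic substring: "ee" with length 2

2


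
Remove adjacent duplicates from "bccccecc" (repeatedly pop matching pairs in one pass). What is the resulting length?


Input: bccccecc
Stack-based adjacent duplicate removal:
  Read 'b': push. Stack: b
  Read 'c': push. Stack: bc
  Read 'c': matches stack top 'c' => pop. Stack: b
  Read 'c': push. Stack: bc
  Read 'c': matches stack top 'c' => pop. Stack: b
  Read 'e': push. Stack: be
  Read 'c': push. Stack: bec
  Read 'c': matches stack top 'c' => pop. Stack: be
Final stack: "be" (length 2)

2


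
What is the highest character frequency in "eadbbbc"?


Input: eadbbbc
Character counts:
  'a': 1
  'b': 3
  'c': 1
  'd': 1
  'e': 1
Maximum frequency: 3

3


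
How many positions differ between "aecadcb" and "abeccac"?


Comparing "aecadcb" and "abeccac" position by position:
  Position 0: 'a' vs 'a' => same
  Position 1: 'e' vs 'b' => DIFFER
  Position 2: 'c' vs 'e' => DIFFER
  Position 3: 'a' vs 'c' => DIFFER
  Position 4: 'd' vs 'c' => DIFFER
  Position 5: 'c' vs 'a' => DIFFER
  Position 6: 'b' vs 'c' => DIFFER
Positions that differ: 6

6


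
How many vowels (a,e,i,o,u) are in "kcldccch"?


Input: kcldccch
Checking each character:
  'k' at position 0: consonant
  'c' at position 1: consonant
  'l' at position 2: consonant
  'd' at position 3: consonant
  'c' at position 4: consonant
  'c' at position 5: consonant
  'c' at position 6: consonant
  'h' at position 7: consonant
Total vowels: 0

0


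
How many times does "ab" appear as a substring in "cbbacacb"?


Searching for "ab" in "cbbacacb"
Scanning each position:
  Position 0: "cb" => no
  Position 1: "bb" => no
  Position 2: "ba" => no
  Position 3: "ac" => no
  Position 4: "ca" => no
  Position 5: "ac" => no
  Position 6: "cb" => no
Total occurrences: 0

0


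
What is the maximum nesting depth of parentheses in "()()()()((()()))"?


Input: "()()()()((()()))"
Tracking depth:
  Position 0 '(': depth becomes 1
  Position 1 ')': depth becomes 0
  Position 2 '(': depth becomes 1
  Position 3 ')': depth becomes 0
  Position 4 '(': depth becomes 1
  Position 5 ')': depth becomes 0
  Position 6 '(': depth becomes 1
  Position 7 ')': depth becomes 0
  Position 8 '(': depth becomes 1
  Position 9 '(': depth becomes 2
  Position 10 '(': depth becomes 3
  Position 11 ')': depth becomes 2
  Position 12 '(': depth becomes 3
  Position 13 ')': depth becomes 2
  Position 14 ')': depth becomes 1
  Position 15 ')': depth becomes 0
Maximum depth reached: 3

3


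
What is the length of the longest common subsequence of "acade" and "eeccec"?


LCS of "acade" and "eeccec"
DP table:
           e    e    c    c    e    c
      0    0    0    0    0    0    0
  a   0    0    0    0    0    0    0
  c   0    0    0    1    1    1    1
  a   0    0    0    1    1    1    1
  d   0    0    0    1    1    1    1
  e   0    1    1    1    1    2    2
LCS length = dp[5][6] = 2

2


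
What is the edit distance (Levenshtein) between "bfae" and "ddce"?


Computing edit distance: "bfae" -> "ddce"
DP table:
           d    d    c    e
      0    1    2    3    4
  b   1    1    2    3    4
  f   2    2    2    3    4
  a   3    3    3    3    4
  e   4    4    4    4    3
Edit distance = dp[4][4] = 3

3


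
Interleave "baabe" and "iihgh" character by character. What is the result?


Interleaving "baabe" and "iihgh":
  Position 0: 'b' from first, 'i' from second => "bi"
  Position 1: 'a' from first, 'i' from second => "ai"
  Position 2: 'a' from first, 'h' from second => "ah"
  Position 3: 'b' from first, 'g' from second => "bg"
  Position 4: 'e' from first, 'h' from second => "eh"
Result: biaiahbgeh

biaiahbgeh


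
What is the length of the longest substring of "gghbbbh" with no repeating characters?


Input: "gghbbbh"
Sliding window (track last position of each char):
  Position 0 ('g'): window [0,0] length 1 -- new best
  Position 1 ('g'): repeat (last at 0), move window start to 1
  Position 1 ('g'): window [1,1] length 1
  Position 2 ('h'): window [1,2] length 2 -- new best
  Position 3 ('b'): window [1,3] length 3 -- new best
  Position 4 ('b'): repeat (last at 3), move window start to 4
  Position 4 ('b'): window [4,4] length 1
  Position 5 ('b'): repeat (last at 4), move window start to 5
  Position 5 ('b'): window [5,5] length 1
  Position 6 ('h'): window [5,6] length 2
Longest substring with no repeats: "ghb" with length 3

3


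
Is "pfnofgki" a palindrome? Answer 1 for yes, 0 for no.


Input: pfnofgki
Reversed: ikgfonfp
  Compare pos 0 ('p') with pos 7 ('i'): MISMATCH
  Compare pos 1 ('f') with pos 6 ('k'): MISMATCH
  Compare pos 2 ('n') with pos 5 ('g'): MISMATCH
  Compare pos 3 ('o') with pos 4 ('f'): MISMATCH
Result: not a palindrome

0


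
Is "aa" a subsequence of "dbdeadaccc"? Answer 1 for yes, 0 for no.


Check if "aa" is a subsequence of "dbdeadaccc"
Greedy scan:
  Position 0 ('d'): no match needed
  Position 1 ('b'): no match needed
  Position 2 ('d'): no match needed
  Position 3 ('e'): no match needed
  Position 4 ('a'): matches sub[0] = 'a'
  Position 5 ('d'): no match needed
  Position 6 ('a'): matches sub[1] = 'a'
  Position 7 ('c'): no match needed
  Position 8 ('c'): no match needed
  Position 9 ('c'): no match needed
All 2 characters matched => is a subsequence

1


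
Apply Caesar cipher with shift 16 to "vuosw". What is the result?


Caesar cipher: shift "vuosw" by 16
  'v' (pos 21) + 16 = pos 11 = 'l'
  'u' (pos 20) + 16 = pos 10 = 'k'
  'o' (pos 14) + 16 = pos 4 = 'e'
  's' (pos 18) + 16 = pos 8 = 'i'
  'w' (pos 22) + 16 = pos 12 = 'm'
Result: lkeim

lkeim


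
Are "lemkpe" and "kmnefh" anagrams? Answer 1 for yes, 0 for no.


Strings: "lemkpe", "kmnefh"
Sorted first:  eeklmp
Sorted second: efhkmn
Differ at position 1: 'e' vs 'f' => not anagrams

0


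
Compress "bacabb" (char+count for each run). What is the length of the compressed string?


Input: bacabb
Runs:
  'b' x 1 => "b1"
  'a' x 1 => "a1"
  'c' x 1 => "c1"
  'a' x 1 => "a1"
  'b' x 2 => "b2"
Compressed: "b1a1c1a1b2"
Compressed length: 10

10


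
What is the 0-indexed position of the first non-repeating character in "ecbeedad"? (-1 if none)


Input: ecbeedad
Character frequencies:
  'a': 1
  'b': 1
  'c': 1
  'd': 2
  'e': 3
Scanning left to right for freq == 1:
  Position 0 ('e'): freq=3, skip
  Position 1 ('c'): unique! => answer = 1

1


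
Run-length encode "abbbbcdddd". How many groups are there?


Input: abbbbcdddd
Scanning for consecutive runs:
  Group 1: 'a' x 1 (positions 0-0)
  Group 2: 'b' x 4 (positions 1-4)
  Group 3: 'c' x 1 (positions 5-5)
  Group 4: 'd' x 4 (positions 6-9)
Total groups: 4

4


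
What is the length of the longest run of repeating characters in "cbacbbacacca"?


Input: "cbacbbacacca"
Scanning for longest run:
  Position 1 ('b'): new char, reset run to 1
  Position 2 ('a'): new char, reset run to 1
  Position 3 ('c'): new char, reset run to 1
  Position 4 ('b'): new char, reset run to 1
  Position 5 ('b'): continues run of 'b', length=2
  Position 6 ('a'): new char, reset run to 1
  Position 7 ('c'): new char, reset run to 1
  Position 8 ('a'): new char, reset run to 1
  Position 9 ('c'): new char, reset run to 1
  Position 10 ('c'): continues run of 'c', length=2
  Position 11 ('a'): new char, reset run to 1
Longest run: 'b' with length 2

2


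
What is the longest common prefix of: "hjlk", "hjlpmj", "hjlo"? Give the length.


Words: hjlk, hjlpmj, hjlo
  Position 0: all 'h' => match
  Position 1: all 'j' => match
  Position 2: all 'l' => match
  Position 3: ('k', 'p', 'o') => mismatch, stop
LCP = "hjl" (length 3)

3


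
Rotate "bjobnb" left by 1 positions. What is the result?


Input: "bjobnb", rotate left by 1
First 1 characters: "b"
Remaining characters: "jobnb"
Concatenate remaining + first: "jobnb" + "b" = "jobnbb"

jobnbb


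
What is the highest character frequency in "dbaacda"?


Input: dbaacda
Character counts:
  'a': 3
  'b': 1
  'c': 1
  'd': 2
Maximum frequency: 3

3


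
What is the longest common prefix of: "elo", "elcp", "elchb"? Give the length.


Words: elo, elcp, elchb
  Position 0: all 'e' => match
  Position 1: all 'l' => match
  Position 2: ('o', 'c', 'c') => mismatch, stop
LCP = "el" (length 2)

2


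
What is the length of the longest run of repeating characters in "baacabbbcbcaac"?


Input: "baacabbbcbcaac"
Scanning for longest run:
  Position 1 ('a'): new char, reset run to 1
  Position 2 ('a'): continues run of 'a', length=2
  Position 3 ('c'): new char, reset run to 1
  Position 4 ('a'): new char, reset run to 1
  Position 5 ('b'): new char, reset run to 1
  Position 6 ('b'): continues run of 'b', length=2
  Position 7 ('b'): continues run of 'b', length=3
  Position 8 ('c'): new char, reset run to 1
  Position 9 ('b'): new char, reset run to 1
  Position 10 ('c'): new char, reset run to 1
  Position 11 ('a'): new char, reset run to 1
  Position 12 ('a'): continues run of 'a', length=2
  Position 13 ('c'): new char, reset run to 1
Longest run: 'b' with length 3

3


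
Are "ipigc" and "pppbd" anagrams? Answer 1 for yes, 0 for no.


Strings: "ipigc", "pppbd"
Sorted first:  cgiip
Sorted second: bdppp
Differ at position 0: 'c' vs 'b' => not anagrams

0


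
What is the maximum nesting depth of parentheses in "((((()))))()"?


Input: "((((()))))()"
Tracking depth:
  Position 0 '(': depth becomes 1
  Position 1 '(': depth becomes 2
  Position 2 '(': depth becomes 3
  Position 3 '(': depth becomes 4
  Position 4 '(': depth becomes 5
  Position 5 ')': depth becomes 4
  Position 6 ')': depth becomes 3
  Position 7 ')': depth becomes 2
  Position 8 ')': depth becomes 1
  Position 9 ')': depth becomes 0
  Position 10 '(': depth becomes 1
  Position 11 ')': depth becomes 0
Maximum depth reached: 5

5


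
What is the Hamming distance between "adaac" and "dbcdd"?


Comparing "adaac" and "dbcdd" position by position:
  Position 0: 'a' vs 'd' => differ
  Position 1: 'd' vs 'b' => differ
  Position 2: 'a' vs 'c' => differ
  Position 3: 'a' vs 'd' => differ
  Position 4: 'c' vs 'd' => differ
Total differences (Hamming distance): 5

5


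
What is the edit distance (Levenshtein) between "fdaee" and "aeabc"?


Computing edit distance: "fdaee" -> "aeabc"
DP table:
           a    e    a    b    c
      0    1    2    3    4    5
  f   1    1    2    3    4    5
  d   2    2    2    3    4    5
  a   3    2    3    2    3    4
  e   4    3    2    3    3    4
  e   5    4    3    3    4    4
Edit distance = dp[5][5] = 4

4


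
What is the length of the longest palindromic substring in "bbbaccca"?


Input: "bbbaccca"
Checking substrings for palindromes:
  [3:8] "accca" (len 5) => palindrome
  [0:3] "bbb" (len 3) => palindrome
  [4:7] "ccc" (len 3) => palindrome
  [0:2] "bb" (len 2) => palindrome
  [1:3] "bb" (len 2) => palindrome
  [4:6] "cc" (len 2) => palindrome
Longest palindromic substring: "accca" with length 5

5


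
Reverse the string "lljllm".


Input: lljllm
Reading characters right to left:
  Position 5: 'm'
  Position 4: 'l'
  Position 3: 'l'
  Position 2: 'j'
  Position 1: 'l'
  Position 0: 'l'
Reversed: mlljll

mlljll


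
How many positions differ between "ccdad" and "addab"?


Comparing "ccdad" and "addab" position by position:
  Position 0: 'c' vs 'a' => DIFFER
  Position 1: 'c' vs 'd' => DIFFER
  Position 2: 'd' vs 'd' => same
  Position 3: 'a' vs 'a' => same
  Position 4: 'd' vs 'b' => DIFFER
Positions that differ: 3

3


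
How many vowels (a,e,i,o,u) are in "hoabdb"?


Input: hoabdb
Checking each character:
  'h' at position 0: consonant
  'o' at position 1: vowel (running total: 1)
  'a' at position 2: vowel (running total: 2)
  'b' at position 3: consonant
  'd' at position 4: consonant
  'b' at position 5: consonant
Total vowels: 2

2


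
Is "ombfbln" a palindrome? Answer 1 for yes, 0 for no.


Input: ombfbln
Reversed: nlbfbmo
  Compare pos 0 ('o') with pos 6 ('n'): MISMATCH
  Compare pos 1 ('m') with pos 5 ('l'): MISMATCH
  Compare pos 2 ('b') with pos 4 ('b'): match
Result: not a palindrome

0


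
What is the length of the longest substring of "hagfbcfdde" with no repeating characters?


Input: "hagfbcfdde"
Sliding window (track last position of each char):
  Position 0 ('h'): window [0,0] length 1 -- new best
  Position 1 ('a'): window [0,1] length 2 -- new best
  Position 2 ('g'): window [0,2] length 3 -- new best
  Position 3 ('f'): window [0,3] length 4 -- new best
  Position 4 ('b'): window [0,4] length 5 -- new best
  Position 5 ('c'): window [0,5] length 6 -- new best
  Position 6 ('f'): repeat (last at 3), move window start to 4
  Position 6 ('f'): window [4,6] length 3
  Position 7 ('d'): window [4,7] length 4
  Position 8 ('d'): repeat (last at 7), move window start to 8
  Position 8 ('d'): window [8,8] length 1
  Position 9 ('e'): window [8,9] length 2
Longest substring with no repeats: "hagfbc" with length 6

6


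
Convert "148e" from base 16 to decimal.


Input: "148e" in base 16
Positional expansion:
  Digit '1' (value 1) x 16^3 = 4096
  Digit '4' (value 4) x 16^2 = 1024
  Digit '8' (value 8) x 16^1 = 128
  Digit 'e' (value 14) x 16^0 = 14
Sum = 5262

5262


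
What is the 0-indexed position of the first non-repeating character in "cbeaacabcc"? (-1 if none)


Input: cbeaacabcc
Character frequencies:
  'a': 3
  'b': 2
  'c': 4
  'e': 1
Scanning left to right for freq == 1:
  Position 0 ('c'): freq=4, skip
  Position 1 ('b'): freq=2, skip
  Position 2 ('e'): unique! => answer = 2

2


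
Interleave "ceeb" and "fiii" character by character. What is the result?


Interleaving "ceeb" and "fiii":
  Position 0: 'c' from first, 'f' from second => "cf"
  Position 1: 'e' from first, 'i' from second => "ei"
  Position 2: 'e' from first, 'i' from second => "ei"
  Position 3: 'b' from first, 'i' from second => "bi"
Result: cfeieibi

cfeieibi


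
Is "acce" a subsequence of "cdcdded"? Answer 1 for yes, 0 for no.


Check if "acce" is a subsequence of "cdcdded"
Greedy scan:
  Position 0 ('c'): no match needed
  Position 1 ('d'): no match needed
  Position 2 ('c'): no match needed
  Position 3 ('d'): no match needed
  Position 4 ('d'): no match needed
  Position 5 ('e'): no match needed
  Position 6 ('d'): no match needed
Only matched 0/4 characters => not a subsequence

0


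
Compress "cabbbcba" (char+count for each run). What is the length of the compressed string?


Input: cabbbcba
Runs:
  'c' x 1 => "c1"
  'a' x 1 => "a1"
  'b' x 3 => "b3"
  'c' x 1 => "c1"
  'b' x 1 => "b1"
  'a' x 1 => "a1"
Compressed: "c1a1b3c1b1a1"
Compressed length: 12

12


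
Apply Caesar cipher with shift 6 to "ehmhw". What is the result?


Caesar cipher: shift "ehmhw" by 6
  'e' (pos 4) + 6 = pos 10 = 'k'
  'h' (pos 7) + 6 = pos 13 = 'n'
  'm' (pos 12) + 6 = pos 18 = 's'
  'h' (pos 7) + 6 = pos 13 = 'n'
  'w' (pos 22) + 6 = pos 2 = 'c'
Result: knsnc

knsnc


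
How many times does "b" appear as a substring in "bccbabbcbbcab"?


Searching for "b" in "bccbabbcbbcab"
Scanning each position:
  Position 0: "b" => MATCH
  Position 1: "c" => no
  Position 2: "c" => no
  Position 3: "b" => MATCH
  Position 4: "a" => no
  Position 5: "b" => MATCH
  Position 6: "b" => MATCH
  Position 7: "c" => no
  Position 8: "b" => MATCH
  Position 9: "b" => MATCH
  Position 10: "c" => no
  Position 11: "a" => no
  Position 12: "b" => MATCH
Total occurrences: 7

7


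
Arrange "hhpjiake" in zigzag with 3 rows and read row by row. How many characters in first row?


Zigzag "hhpjiake" into 3 rows:
Placing characters:
  'h' => row 0
  'h' => row 1
  'p' => row 2
  'j' => row 1
  'i' => row 0
  'a' => row 1
  'k' => row 2
  'e' => row 1
Rows:
  Row 0: "hi"
  Row 1: "hjae"
  Row 2: "pk"
First row length: 2

2


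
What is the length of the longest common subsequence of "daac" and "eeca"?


LCS of "daac" and "eeca"
DP table:
           e    e    c    a
      0    0    0    0    0
  d   0    0    0    0    0
  a   0    0    0    0    1
  a   0    0    0    0    1
  c   0    0    0    1    1
LCS length = dp[4][4] = 1

1


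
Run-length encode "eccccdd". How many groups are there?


Input: eccccdd
Scanning for consecutive runs:
  Group 1: 'e' x 1 (positions 0-0)
  Group 2: 'c' x 4 (positions 1-4)
  Group 3: 'd' x 2 (positions 5-6)
Total groups: 3

3


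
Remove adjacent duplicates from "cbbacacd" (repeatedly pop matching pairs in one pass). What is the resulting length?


Input: cbbacacd
Stack-based adjacent duplicate removal:
  Read 'c': push. Stack: c
  Read 'b': push. Stack: cb
  Read 'b': matches stack top 'b' => pop. Stack: c
  Read 'a': push. Stack: ca
  Read 'c': push. Stack: cac
  Read 'a': push. Stack: caca
  Read 'c': push. Stack: cacac
  Read 'd': push. Stack: cacacd
Final stack: "cacacd" (length 6)

6


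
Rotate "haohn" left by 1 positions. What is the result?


Input: "haohn", rotate left by 1
First 1 characters: "h"
Remaining characters: "aohn"
Concatenate remaining + first: "aohn" + "h" = "aohnh"

aohnh


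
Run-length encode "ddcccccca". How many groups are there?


Input: ddcccccca
Scanning for consecutive runs:
  Group 1: 'd' x 2 (positions 0-1)
  Group 2: 'c' x 6 (positions 2-7)
  Group 3: 'a' x 1 (positions 8-8)
Total groups: 3

3


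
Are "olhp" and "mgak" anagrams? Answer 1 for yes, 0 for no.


Strings: "olhp", "mgak"
Sorted first:  hlop
Sorted second: agkm
Differ at position 0: 'h' vs 'a' => not anagrams

0


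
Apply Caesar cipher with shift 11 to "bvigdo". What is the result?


Caesar cipher: shift "bvigdo" by 11
  'b' (pos 1) + 11 = pos 12 = 'm'
  'v' (pos 21) + 11 = pos 6 = 'g'
  'i' (pos 8) + 11 = pos 19 = 't'
  'g' (pos 6) + 11 = pos 17 = 'r'
  'd' (pos 3) + 11 = pos 14 = 'o'
  'o' (pos 14) + 11 = pos 25 = 'z'
Result: mgtroz

mgtroz


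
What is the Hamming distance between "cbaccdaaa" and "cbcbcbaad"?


Comparing "cbaccdaaa" and "cbcbcbaad" position by position:
  Position 0: 'c' vs 'c' => same
  Position 1: 'b' vs 'b' => same
  Position 2: 'a' vs 'c' => differ
  Position 3: 'c' vs 'b' => differ
  Position 4: 'c' vs 'c' => same
  Position 5: 'd' vs 'b' => differ
  Position 6: 'a' vs 'a' => same
  Position 7: 'a' vs 'a' => same
  Position 8: 'a' vs 'd' => differ
Total differences (Hamming distance): 4

4


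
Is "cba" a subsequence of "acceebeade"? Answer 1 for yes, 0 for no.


Check if "cba" is a subsequence of "acceebeade"
Greedy scan:
  Position 0 ('a'): no match needed
  Position 1 ('c'): matches sub[0] = 'c'
  Position 2 ('c'): no match needed
  Position 3 ('e'): no match needed
  Position 4 ('e'): no match needed
  Position 5 ('b'): matches sub[1] = 'b'
  Position 6 ('e'): no match needed
  Position 7 ('a'): matches sub[2] = 'a'
  Position 8 ('d'): no match needed
  Position 9 ('e'): no match needed
All 3 characters matched => is a subsequence

1


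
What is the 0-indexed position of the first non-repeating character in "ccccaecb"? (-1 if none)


Input: ccccaecb
Character frequencies:
  'a': 1
  'b': 1
  'c': 5
  'e': 1
Scanning left to right for freq == 1:
  Position 0 ('c'): freq=5, skip
  Position 1 ('c'): freq=5, skip
  Position 2 ('c'): freq=5, skip
  Position 3 ('c'): freq=5, skip
  Position 4 ('a'): unique! => answer = 4

4


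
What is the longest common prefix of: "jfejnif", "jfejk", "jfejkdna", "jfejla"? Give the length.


Words: jfejnif, jfejk, jfejkdna, jfejla
  Position 0: all 'j' => match
  Position 1: all 'f' => match
  Position 2: all 'e' => match
  Position 3: all 'j' => match
  Position 4: ('n', 'k', 'k', 'l') => mismatch, stop
LCP = "jfej" (length 4)

4


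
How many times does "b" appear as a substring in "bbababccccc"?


Searching for "b" in "bbababccccc"
Scanning each position:
  Position 0: "b" => MATCH
  Position 1: "b" => MATCH
  Position 2: "a" => no
  Position 3: "b" => MATCH
  Position 4: "a" => no
  Position 5: "b" => MATCH
  Position 6: "c" => no
  Position 7: "c" => no
  Position 8: "c" => no
  Position 9: "c" => no
  Position 10: "c" => no
Total occurrences: 4

4


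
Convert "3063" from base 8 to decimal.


Input: "3063" in base 8
Positional expansion:
  Digit '3' (value 3) x 8^3 = 1536
  Digit '0' (value 0) x 8^2 = 0
  Digit '6' (value 6) x 8^1 = 48
  Digit '3' (value 3) x 8^0 = 3
Sum = 1587

1587


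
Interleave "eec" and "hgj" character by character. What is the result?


Interleaving "eec" and "hgj":
  Position 0: 'e' from first, 'h' from second => "eh"
  Position 1: 'e' from first, 'g' from second => "eg"
  Position 2: 'c' from first, 'j' from second => "cj"
Result: ehegcj

ehegcj


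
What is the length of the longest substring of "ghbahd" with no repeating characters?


Input: "ghbahd"
Sliding window (track last position of each char):
  Position 0 ('g'): window [0,0] length 1 -- new best
  Position 1 ('h'): window [0,1] length 2 -- new best
  Position 2 ('b'): window [0,2] length 3 -- new best
  Position 3 ('a'): window [0,3] length 4 -- new best
  Position 4 ('h'): repeat (last at 1), move window start to 2
  Position 4 ('h'): window [2,4] length 3
  Position 5 ('d'): window [2,5] length 4
Longest substring with no repeats: "ghba" with length 4

4


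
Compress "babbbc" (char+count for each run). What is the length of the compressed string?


Input: babbbc
Runs:
  'b' x 1 => "b1"
  'a' x 1 => "a1"
  'b' x 3 => "b3"
  'c' x 1 => "c1"
Compressed: "b1a1b3c1"
Compressed length: 8

8


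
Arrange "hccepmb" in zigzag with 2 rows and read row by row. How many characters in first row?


Zigzag "hccepmb" into 2 rows:
Placing characters:
  'h' => row 0
  'c' => row 1
  'c' => row 0
  'e' => row 1
  'p' => row 0
  'm' => row 1
  'b' => row 0
Rows:
  Row 0: "hcpb"
  Row 1: "cem"
First row length: 4

4


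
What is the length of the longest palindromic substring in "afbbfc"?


Input: "afbbfc"
Checking substrings for palindromes:
  [1:5] "fbbf" (len 4) => palindrome
  [2:4] "bb" (len 2) => palindrome
Longest palindromic substring: "fbbf" with length 4

4


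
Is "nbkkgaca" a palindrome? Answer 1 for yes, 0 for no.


Input: nbkkgaca
Reversed: acagkkbn
  Compare pos 0 ('n') with pos 7 ('a'): MISMATCH
  Compare pos 1 ('b') with pos 6 ('c'): MISMATCH
  Compare pos 2 ('k') with pos 5 ('a'): MISMATCH
  Compare pos 3 ('k') with pos 4 ('g'): MISMATCH
Result: not a palindrome

0


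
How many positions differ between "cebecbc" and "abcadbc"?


Comparing "cebecbc" and "abcadbc" position by position:
  Position 0: 'c' vs 'a' => DIFFER
  Position 1: 'e' vs 'b' => DIFFER
  Position 2: 'b' vs 'c' => DIFFER
  Position 3: 'e' vs 'a' => DIFFER
  Position 4: 'c' vs 'd' => DIFFER
  Position 5: 'b' vs 'b' => same
  Position 6: 'c' vs 'c' => same
Positions that differ: 5

5


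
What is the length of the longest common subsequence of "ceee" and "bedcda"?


LCS of "ceee" and "bedcda"
DP table:
           b    e    d    c    d    a
      0    0    0    0    0    0    0
  c   0    0    0    0    1    1    1
  e   0    0    1    1    1    1    1
  e   0    0    1    1    1    1    1
  e   0    0    1    1    1    1    1
LCS length = dp[4][6] = 1

1


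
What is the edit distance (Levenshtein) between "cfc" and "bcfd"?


Computing edit distance: "cfc" -> "bcfd"
DP table:
           b    c    f    d
      0    1    2    3    4
  c   1    1    1    2    3
  f   2    2    2    1    2
  c   3    3    2    2    2
Edit distance = dp[3][4] = 2

2


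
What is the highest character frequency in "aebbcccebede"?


Input: aebbcccebede
Character counts:
  'a': 1
  'b': 3
  'c': 3
  'd': 1
  'e': 4
Maximum frequency: 4

4


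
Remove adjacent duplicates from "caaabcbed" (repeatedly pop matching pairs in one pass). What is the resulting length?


Input: caaabcbed
Stack-based adjacent duplicate removal:
  Read 'c': push. Stack: c
  Read 'a': push. Stack: ca
  Read 'a': matches stack top 'a' => pop. Stack: c
  Read 'a': push. Stack: ca
  Read 'b': push. Stack: cab
  Read 'c': push. Stack: cabc
  Read 'b': push. Stack: cabcb
  Read 'e': push. Stack: cabcbe
  Read 'd': push. Stack: cabcbed
Final stack: "cabcbed" (length 7)

7


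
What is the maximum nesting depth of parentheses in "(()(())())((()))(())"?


Input: "(()(())())((()))(())"
Tracking depth:
  Position 0 '(': depth becomes 1
  Position 1 '(': depth becomes 2
  Position 2 ')': depth becomes 1
  Position 3 '(': depth becomes 2
  Position 4 '(': depth becomes 3
  Position 5 ')': depth becomes 2
  Position 6 ')': depth becomes 1
  Position 7 '(': depth becomes 2
  Position 8 ')': depth becomes 1
  Position 9 ')': depth becomes 0
  Position 10 '(': depth becomes 1
  Position 11 '(': depth becomes 2
  Position 12 '(': depth becomes 3
  Position 13 ')': depth becomes 2
  Position 14 ')': depth becomes 1
  Position 15 ')': depth becomes 0
  Position 16 '(': depth becomes 1
  Position 17 '(': depth becomes 2
  Position 18 ')': depth becomes 1
  Position 19 ')': depth becomes 0
Maximum depth reached: 3

3


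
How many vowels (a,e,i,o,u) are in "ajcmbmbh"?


Input: ajcmbmbh
Checking each character:
  'a' at position 0: vowel (running total: 1)
  'j' at position 1: consonant
  'c' at position 2: consonant
  'm' at position 3: consonant
  'b' at position 4: consonant
  'm' at position 5: consonant
  'b' at position 6: consonant
  'h' at position 7: consonant
Total vowels: 1

1


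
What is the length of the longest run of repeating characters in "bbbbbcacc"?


Input: "bbbbbcacc"
Scanning for longest run:
  Position 1 ('b'): continues run of 'b', length=2
  Position 2 ('b'): continues run of 'b', length=3
  Position 3 ('b'): continues run of 'b', length=4
  Position 4 ('b'): continues run of 'b', length=5
  Position 5 ('c'): new char, reset run to 1
  Position 6 ('a'): new char, reset run to 1
  Position 7 ('c'): new char, reset run to 1
  Position 8 ('c'): continues run of 'c', length=2
Longest run: 'b' with length 5

5


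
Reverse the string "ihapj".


Input: ihapj
Reading characters right to left:
  Position 4: 'j'
  Position 3: 'p'
  Position 2: 'a'
  Position 1: 'h'
  Position 0: 'i'
Reversed: jpahi

jpahi


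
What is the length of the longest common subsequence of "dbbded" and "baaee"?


LCS of "dbbded" and "baaee"
DP table:
           b    a    a    e    e
      0    0    0    0    0    0
  d   0    0    0    0    0    0
  b   0    1    1    1    1    1
  b   0    1    1    1    1    1
  d   0    1    1    1    1    1
  e   0    1    1    1    2    2
  d   0    1    1    1    2    2
LCS length = dp[6][5] = 2

2


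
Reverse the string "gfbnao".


Input: gfbnao
Reading characters right to left:
  Position 5: 'o'
  Position 4: 'a'
  Position 3: 'n'
  Position 2: 'b'
  Position 1: 'f'
  Position 0: 'g'
Reversed: oanbfg

oanbfg


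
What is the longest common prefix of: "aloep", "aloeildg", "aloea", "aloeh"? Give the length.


Words: aloep, aloeildg, aloea, aloeh
  Position 0: all 'a' => match
  Position 1: all 'l' => match
  Position 2: all 'o' => match
  Position 3: all 'e' => match
  Position 4: ('p', 'i', 'a', 'h') => mismatch, stop
LCP = "aloe" (length 4)

4


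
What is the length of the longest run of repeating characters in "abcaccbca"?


Input: "abcaccbca"
Scanning for longest run:
  Position 1 ('b'): new char, reset run to 1
  Position 2 ('c'): new char, reset run to 1
  Position 3 ('a'): new char, reset run to 1
  Position 4 ('c'): new char, reset run to 1
  Position 5 ('c'): continues run of 'c', length=2
  Position 6 ('b'): new char, reset run to 1
  Position 7 ('c'): new char, reset run to 1
  Position 8 ('a'): new char, reset run to 1
Longest run: 'c' with length 2

2


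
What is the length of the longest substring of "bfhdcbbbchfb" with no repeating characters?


Input: "bfhdcbbbchfb"
Sliding window (track last position of each char):
  Position 0 ('b'): window [0,0] length 1 -- new best
  Position 1 ('f'): window [0,1] length 2 -- new best
  Position 2 ('h'): window [0,2] length 3 -- new best
  Position 3 ('d'): window [0,3] length 4 -- new best
  Position 4 ('c'): window [0,4] length 5 -- new best
  Position 5 ('b'): repeat (last at 0), move window start to 1
  Position 5 ('b'): window [1,5] length 5
  Position 6 ('b'): repeat (last at 5), move window start to 6
  Position 6 ('b'): window [6,6] length 1
  Position 7 ('b'): repeat (last at 6), move window start to 7
  Position 7 ('b'): window [7,7] length 1
  Position 8 ('c'): window [7,8] length 2
  Position 9 ('h'): window [7,9] length 3
  Position 10 ('f'): window [7,10] length 4
  Position 11 ('b'): repeat (last at 7), move window start to 8
  Position 11 ('b'): window [8,11] length 4
Longest substring with no repeats: "bfhdc" with length 5

5


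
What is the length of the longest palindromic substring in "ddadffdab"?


Input: "ddadffdab"
Checking substrings for palindromes:
  [2:8] "adffda" (len 6) => palindrome
  [3:7] "dffd" (len 4) => palindrome
  [1:4] "dad" (len 3) => palindrome
  [0:2] "dd" (len 2) => palindrome
  [4:6] "ff" (len 2) => palindrome
Longest palindromic substring: "adffda" with length 6

6


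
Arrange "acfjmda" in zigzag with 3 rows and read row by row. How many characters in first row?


Zigzag "acfjmda" into 3 rows:
Placing characters:
  'a' => row 0
  'c' => row 1
  'f' => row 2
  'j' => row 1
  'm' => row 0
  'd' => row 1
  'a' => row 2
Rows:
  Row 0: "am"
  Row 1: "cjd"
  Row 2: "fa"
First row length: 2

2
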